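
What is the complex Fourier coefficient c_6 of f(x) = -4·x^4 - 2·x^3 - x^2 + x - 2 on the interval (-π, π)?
Compute the real Fourier coefficients first: a_6 = 1/27 - 8·π^2/9, b_6 = -4/9 + 2·π^2/3.
Then c_6 = (a_6 − i·b_6)/2 = -4·π^2/9 + 1/54 - i·π^2/3 + 2·i/9.

Final answer: -4·π^2/9 + 1/54 - i·π^2/3 + 2·i/9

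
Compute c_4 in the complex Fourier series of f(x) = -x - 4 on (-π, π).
Compute the real Fourier coefficients first: a_4 = 0, b_4 = 1/2.
Then c_4 = (a_4 − i·b_4)/2 = -i/4.

Final answer: -i/4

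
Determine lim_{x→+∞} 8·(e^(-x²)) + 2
Evaluate the dominant behaviour as x → +∞; each term tends to a finite value or vanishes.
Limit = 2.

Final answer: 2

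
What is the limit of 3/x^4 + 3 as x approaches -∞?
Evaluate the dominant behaviour as x → -∞; each term tends to a finite value or vanishes.
Limit = 3.

Final answer: 3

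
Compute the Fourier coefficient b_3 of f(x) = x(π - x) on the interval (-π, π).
b_3 = (1/π) ∫_{-π}^{π} f(x)·sin(3x) dx.
Evaluate the integral (use parity and integration by parts as needed): b_3 = 2·π/3.

Final answer: 2·π/3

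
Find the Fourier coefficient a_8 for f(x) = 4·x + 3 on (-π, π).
a_8 = (1/π) ∫_{-π}^{π} f(x)·cos(8x) dx.
Evaluate the integral (use parity and integration by parts as needed): a_8 = 0.

Final answer: 0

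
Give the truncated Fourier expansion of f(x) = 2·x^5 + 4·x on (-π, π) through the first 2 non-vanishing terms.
(-80·π^2 + 4·π^4 + 488)·sin(x) + (-2·π^4 - 19 + 10·π^2)·sin(2·x)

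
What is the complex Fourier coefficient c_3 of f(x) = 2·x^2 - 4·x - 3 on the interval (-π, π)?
Compute the real Fourier coefficients first: a_3 = -8/9, b_3 = -8/3.
Then c_3 = (a_3 − i·b_3)/2 = -4/9 + 4·i/3.

Final answer: -4/9 + 4·i/3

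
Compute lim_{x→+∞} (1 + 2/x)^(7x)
As x → +∞: write (1 + 2/x)^(7x) = ((1 + 2/x)^x)^7 → (e^2)^7 = e^14.
Limit = e^(14).

Final answer: e^(14)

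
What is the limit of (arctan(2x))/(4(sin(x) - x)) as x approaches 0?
Both numerator and denominator → 0 as x → 0; this is a 0/0 indeterminate form.
Expand each to leading order near x = 0: numerator ~ 2·x, denominator ~ -2·x^3/3.
The limit of the ratio is -∞.

Final answer: -∞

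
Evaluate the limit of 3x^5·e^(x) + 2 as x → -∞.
The product is a 0·∞ indeterminate form at x → -∞.
Rewrite the product as 3x^5 / e^(-x) (an ∞/∞ form) and apply L'Hôpital, or use the standard hierarchy e^(|x|) ≫ |x^5| as x → -∞.
The indeterminate product → 0, so the limit = 2.

Final answer: 2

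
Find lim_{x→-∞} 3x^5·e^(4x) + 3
The product is a 0·∞ indeterminate form at x → -∞.
Rewrite the product as 3x^5 / e^(-4x) (an ∞/∞ form) and apply L'Hôpital, or use the standard hierarchy e^(4|x|) ≫ |x^5| as x → -∞.
The indeterminate product → 0, so the limit = 3.

Final answer: 3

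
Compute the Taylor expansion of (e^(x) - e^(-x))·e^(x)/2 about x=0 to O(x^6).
2·x^5/15 + x^4/3 + 2·x^3/3 + x^2 + x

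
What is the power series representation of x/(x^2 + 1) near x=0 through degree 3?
-x^3 + x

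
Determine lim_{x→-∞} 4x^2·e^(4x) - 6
The product is a 0·∞ indeterminate form at x → -∞.
Rewrite the product as 4x^2 / e^(-4x) (an ∞/∞ form) and apply L'Hôpital, or use the standard hierarchy e^(4|x|) ≫ |x^2| as x → -∞.
The indeterminate product → 0, so the limit = -6.

Final answer: -6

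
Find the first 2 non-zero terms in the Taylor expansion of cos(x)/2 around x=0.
1/2 - x^2/4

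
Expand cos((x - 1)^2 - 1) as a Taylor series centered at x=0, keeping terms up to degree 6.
41·x^6/45 - 4·x^5/3 + x^4/6 + 2·x^3 - 2·x^2 + 1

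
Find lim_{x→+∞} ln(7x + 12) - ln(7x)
This is an ∞ − ∞ indeterminate form.
Combine the logarithms: ln(7x+12) − ln(7x) = ln((7x+12)/(7x)) = ln(1 + 12/(7x)) → ln(1) = 0.
Limit = 0.

Final answer: 0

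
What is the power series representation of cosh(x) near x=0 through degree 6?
x^6/720 + x^4/24 + x^2/2 + 1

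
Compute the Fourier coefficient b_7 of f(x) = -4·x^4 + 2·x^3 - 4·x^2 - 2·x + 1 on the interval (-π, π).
b_7 = (1/π) ∫_{-π}^{π} f(x)·sin(7x) dx.
Evaluate the integral (use parity and integration by parts as needed): b_7 = -220/343 + 4·π^2/7.

Final answer: -220/343 + 4·π^2/7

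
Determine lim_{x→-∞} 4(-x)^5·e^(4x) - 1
The product is a 0·∞ indeterminate form at x → -∞.
Rewrite the product as 4(-x)^5 / e^(-4x) (an ∞/∞ form) and apply L'Hôpital, or use the standard hierarchy e^(4|x|) ≫ |(-x)^5| as x → -∞.
The indeterminate product → 0, so the limit = -1.

Final answer: -1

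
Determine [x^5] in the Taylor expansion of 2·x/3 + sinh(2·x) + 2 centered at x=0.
Expand to order 5: 2·x/3 + sinh(2·x) + 2 = 4·x^5/15 + 4·x^3/3 + 8·x/3 + 2 + O(x^6).
The coefficient of x^5 is 4/15.

Final answer: 4/15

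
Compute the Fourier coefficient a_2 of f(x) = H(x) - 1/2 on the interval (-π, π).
a_2 = (1/π) ∫_{-π}^{π} f(x)·cos(2x) dx.
Evaluate the integral (use parity and integration by parts as needed): a_2 = 0.

Final answer: 0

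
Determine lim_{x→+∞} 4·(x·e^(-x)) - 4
Evaluate the dominant behaviour as x → +∞; each term tends to a finite value or vanishes.
Limit = -4.

Final answer: -4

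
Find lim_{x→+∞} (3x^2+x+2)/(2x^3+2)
This is an ∞/∞ indeterminate form as x → +∞.
Divide numerator and denominator by x^3 and let the lower-order terms vanish; the numerator's degree 2 is below the denominator's degree 3, so the quotient → 0.
Limit = 0.

Final answer: 0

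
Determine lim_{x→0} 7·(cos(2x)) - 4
Direct substitution at x = 0 gives 3.

Final answer: 3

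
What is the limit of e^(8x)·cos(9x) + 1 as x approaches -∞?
Evaluate the dominant behaviour as x → -∞; each term tends to a finite value or vanishes.
Limit = 1.

Final answer: 1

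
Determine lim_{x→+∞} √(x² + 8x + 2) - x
This is an ∞ − ∞ indeterminate form.
Multiply and divide by the conjugate √(x²+8x + 2) + x; the x² terms cancel, leaving (8x + 2)/(√(x²+8x + 2)+x) → 8/2 = 4.
Limit = 4.

Final answer: 4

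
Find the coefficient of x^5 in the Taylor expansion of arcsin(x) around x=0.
Expand to order 5: arcsin(x) = 3·x^5/40 + x^3/6 + x + O(x^6).
The coefficient of x^5 is 3/40.

Final answer: 3/40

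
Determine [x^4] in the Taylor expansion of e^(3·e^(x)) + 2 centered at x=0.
Expand to order 4: e^(3·e^(x)) + 2 = 103·x^4·e^(3)/8 + 19·x^3·e^(3)/2 + 6·x^2·e^(3) + 3·x·e^(3) + 2 + e^(3) + O(x^5).
The coefficient of x^4 is 103·e^(3)/8.

Final answer: 103·e^(3)/8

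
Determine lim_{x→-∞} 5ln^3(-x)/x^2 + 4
The quotient is an ∞/∞ indeterminate form as x → -∞.
Compare growth rates of the dominant terms (exponentials ≫ polynomials ≫ logarithms), or apply L'Hôpital's rule; the quotient → 0.
Adding the constant: 0 + 4 = 4. Limit = 4.

Final answer: 4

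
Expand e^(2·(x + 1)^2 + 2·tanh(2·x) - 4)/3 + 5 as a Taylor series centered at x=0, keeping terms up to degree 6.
1564·x^6·e^(-2)/15 + 4304·x^5·e^(-2)/45 + 194·x^4·e^(-2)/3 + 32·x^3·e^(-2) + 34·x^2·e^(-2)/3 + 8·x·e^(-2)/3 + e^(-2)/3 + 5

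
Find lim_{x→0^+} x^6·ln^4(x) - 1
The product is a 0·∞ indeterminate form at x → 0⁺.
Rewrite the product as ln^4(x) / x^(-6) and apply L'Hôpital, or use the standard hierarchy x^(-6) ≫ |ln x|^4 as x → 0⁺.
The indeterminate product → 0, so the limit = -1.

Final answer: -1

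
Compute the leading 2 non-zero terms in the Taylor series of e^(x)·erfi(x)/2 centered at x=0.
x^2/√(π) + x/√(π)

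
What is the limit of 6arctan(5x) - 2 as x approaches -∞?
Evaluate the dominant behaviour as x → -∞; each term tends to a finite value or vanishes.
Limit = -3·π - 2.

Final answer: -3·π - 2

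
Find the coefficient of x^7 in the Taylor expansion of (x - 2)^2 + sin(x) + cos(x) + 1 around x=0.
Expand to order 7: (x - 2)^2 + sin(x) + cos(x) + 1 = -x^7/5040 - x^6/720 + x^5/120 + x^4/24 - x^3/6 + x^2/2 - 3·x + 6 + O(x^8).
The coefficient of x^7 is -1/5040.

Final answer: -1/5040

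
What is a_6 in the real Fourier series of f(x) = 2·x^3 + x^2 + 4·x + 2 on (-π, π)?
a_6 = (1/π) ∫_{-π}^{π} f(x)·cos(6x) dx.
Evaluate the integral (use parity and integration by parts as needed): a_6 = 1/9.

Final answer: 1/9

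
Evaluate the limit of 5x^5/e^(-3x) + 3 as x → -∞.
The quotient is an ∞/∞ indeterminate form as x → -∞.
Compare growth rates of the dominant terms (exponentials ≫ polynomials ≫ logarithms), or apply L'Hôpital's rule; the quotient → 0.
Adding the constant: 0 + 3 = 3. Limit = 3.

Final answer: 3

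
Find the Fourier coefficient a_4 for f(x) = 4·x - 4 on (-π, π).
a_4 = (1/π) ∫_{-π}^{π} f(x)·cos(4x) dx.
Evaluate the integral (use parity and integration by parts as needed): a_4 = 0.

Final answer: 0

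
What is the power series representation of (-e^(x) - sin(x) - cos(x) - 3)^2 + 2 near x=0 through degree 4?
5·x^4/6 + 4·x^2 + 20·x + 27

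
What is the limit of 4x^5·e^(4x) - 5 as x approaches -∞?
The product is a 0·∞ indeterminate form at x → -∞.
Rewrite the product as 4x^5 / e^(-4x) (an ∞/∞ form) and apply L'Hôpital, or use the standard hierarchy e^(4|x|) ≫ |x^5| as x → -∞.
The indeterminate product → 0, so the limit = -5.

Final answer: -5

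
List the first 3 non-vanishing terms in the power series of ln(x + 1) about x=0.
x^3/3 - x^2/2 + x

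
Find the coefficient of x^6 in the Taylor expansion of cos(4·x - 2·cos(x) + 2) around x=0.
Expand to order 6: cos(4·x - 2·cos(x) + 2) = -289·x^6/180 + 11·x^5 + 61·x^4/6 - 4·x^3 - 8·x^2 + 1 + O(x^7).
The coefficient of x^6 is -289/180.

Final answer: -289/180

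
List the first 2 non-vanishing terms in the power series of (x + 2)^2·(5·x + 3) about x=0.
32·x + 12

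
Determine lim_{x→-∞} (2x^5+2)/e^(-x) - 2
The quotient is an ∞/∞ indeterminate form as x → -∞.
Compare growth rates of the dominant terms (exponentials ≫ polynomials ≫ logarithms), or apply L'Hôpital's rule; the quotient → 0.
Adding the constant: 0 - 2 = -2. Limit = -2.

Final answer: -2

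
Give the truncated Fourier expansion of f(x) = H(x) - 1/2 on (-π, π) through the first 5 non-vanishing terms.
2·sin(x)/π + 2·sin(3·x)/(3·π) + 2·sin(5·x)/(5·π) + 2·sin(7·x)/(7·π) + 2·sin(9·x)/(9·π)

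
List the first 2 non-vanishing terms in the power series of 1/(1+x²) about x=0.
1 - x^2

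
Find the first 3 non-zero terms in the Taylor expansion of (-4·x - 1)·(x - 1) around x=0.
-4·x^2 + 3·x + 1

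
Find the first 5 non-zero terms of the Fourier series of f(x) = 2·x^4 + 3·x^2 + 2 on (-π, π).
(84 - 16·π^2)·cos(x) + (-3 + 4·π^2)·cos(2·x) + (-16·π^2/9 - 4/27)·cos(3·x) + (3/8 + π^2)·cos(4·x) + 2 + π^2 + 2·π^4/5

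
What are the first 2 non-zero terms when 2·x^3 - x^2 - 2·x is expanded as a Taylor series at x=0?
-x^2 - 2·x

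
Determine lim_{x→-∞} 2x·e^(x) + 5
The product is a 0·∞ indeterminate form at x → -∞.
Rewrite the product as 2x / e^(-x) (an ∞/∞ form) and apply L'Hôpital, or use the standard hierarchy e^(|x|) ≫ |x| as x → -∞.
The indeterminate product → 0, so the limit = 5.

Final answer: 5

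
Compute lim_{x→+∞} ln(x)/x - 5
Evaluate the dominant behaviour as x → +∞; each term tends to a finite value or vanishes.
Limit = -5.

Final answer: -5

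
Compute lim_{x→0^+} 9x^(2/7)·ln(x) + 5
The product is a 0·∞ indeterminate form at x → 0⁺.
Rewrite the product as 9·ln(x) / x^(-2/7) and apply L'Hôpital, or use the standard hierarchy x^(-2/7) ≫ |ln x| as x → 0⁺.
The indeterminate product → 0, so the limit = 5.

Final answer: 5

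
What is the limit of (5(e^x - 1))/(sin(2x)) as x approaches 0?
Both numerator and denominator → 0 as x → 0; this is a 0/0 indeterminate form.
Expand each to leading order near x = 0: numerator ~ 5·x, denominator ~ 2·x.
The limit of the ratio is 5/2.

Final answer: 5/2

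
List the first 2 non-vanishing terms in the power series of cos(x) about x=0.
1 - x^2/2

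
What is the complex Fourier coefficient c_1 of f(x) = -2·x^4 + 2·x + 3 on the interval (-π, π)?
Compute the real Fourier coefficients first: a_1 = -96 + 16·π^2, b_1 = 4.
Then c_1 = (a_1 − i·b_1)/2 = -48 + 8·π^2 - 2·i.

Final answer: -48 + 8·π^2 - 2·i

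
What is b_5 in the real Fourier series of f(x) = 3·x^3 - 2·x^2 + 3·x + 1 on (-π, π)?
b_5 = (1/π) ∫_{-π}^{π} f(x)·sin(5x) dx.
Evaluate the integral (use parity and integration by parts as needed): b_5 = 114/125 + 6·π^2/5.

Final answer: 114/125 + 6·π^2/5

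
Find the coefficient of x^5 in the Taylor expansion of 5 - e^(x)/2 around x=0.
Expand to order 5: 5 - e^(x)/2 = -x^5/240 - x^4/48 - x^3/12 - x^2/4 - x/2 + 9/2 + O(x^6).
The coefficient of x^5 is -1/240.

Final answer: -1/240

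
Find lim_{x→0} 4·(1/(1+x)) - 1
Direct substitution at x = 0 gives 3.

Final answer: 3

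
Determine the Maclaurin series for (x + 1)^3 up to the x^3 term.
x^3 + 3·x^2 + 3·x + 1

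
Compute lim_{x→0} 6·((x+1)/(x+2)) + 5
Direct substitution at x = 0 gives 8.

Final answer: 8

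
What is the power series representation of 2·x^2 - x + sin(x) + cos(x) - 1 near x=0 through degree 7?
-x^7/5040 - x^6/720 + x^5/120 + x^4/24 - x^3/6 + 3·x^2/2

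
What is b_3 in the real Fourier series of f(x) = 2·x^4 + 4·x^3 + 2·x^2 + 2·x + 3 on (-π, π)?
b_3 = (1/π) ∫_{-π}^{π} f(x)·sin(3x) dx.
Evaluate the integral (use parity and integration by parts as needed): b_3 = -4/9 + 8·π^2/3.

Final answer: -4/9 + 8·π^2/3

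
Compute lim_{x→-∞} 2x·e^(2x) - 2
The product is a 0·∞ indeterminate form at x → -∞.
Rewrite the product as 2x / e^(-2x) (an ∞/∞ form) and apply L'Hôpital, or use the standard hierarchy e^(2|x|) ≫ |x| as x → -∞.
The indeterminate product → 0, so the limit = -2.

Final answer: -2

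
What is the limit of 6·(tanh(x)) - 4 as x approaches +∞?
Evaluate the dominant behaviour as x → +∞; each term tends to a finite value or vanishes.
Limit = 2.

Final answer: 2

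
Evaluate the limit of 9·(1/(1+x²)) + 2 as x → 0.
Direct substitution at x = 0 gives 11.

Final answer: 11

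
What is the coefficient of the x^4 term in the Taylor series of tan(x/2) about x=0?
Expand to order 4: tan(x/2) = x^3/24 + x/2 + O(x^5).
The coefficient of x^4 is 0.

Final answer: 0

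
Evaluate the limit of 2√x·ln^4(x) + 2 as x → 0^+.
The product is a 0·∞ indeterminate form at x → 0⁺.
Rewrite the product as 2·ln^4(x) / x^(-1/2) and apply L'Hôpital, or use the standard hierarchy x^(-1/2) ≫ |ln x|^4 as x → 0⁺.
The indeterminate product → 0, so the limit = 2.

Final answer: 2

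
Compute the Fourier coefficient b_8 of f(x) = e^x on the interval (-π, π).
b_8 = (1/π) ∫_{-π}^{π} f(x)·sin(8x) dx.
Evaluate the integral (use parity and integration by parts as needed): b_8 = (8 - 8·e^(2·π))·e^(-π)/(65·π).

Final answer: (8 - 8·e^(2·π))·e^(-π)/(65·π)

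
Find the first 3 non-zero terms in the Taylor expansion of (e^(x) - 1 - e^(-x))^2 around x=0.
4·x^2 - 4·x + 1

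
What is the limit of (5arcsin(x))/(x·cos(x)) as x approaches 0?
Both numerator and denominator → 0 as x → 0; this is a 0/0 indeterminate form.
Expand each to leading order near x = 0: numerator ~ 5·x, denominator ~ x.
The limit of the ratio is 5.

Final answer: 5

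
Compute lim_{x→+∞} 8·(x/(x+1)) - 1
Evaluate the dominant behaviour as x → +∞; each term tends to a finite value or vanishes.
Limit = 7.

Final answer: 7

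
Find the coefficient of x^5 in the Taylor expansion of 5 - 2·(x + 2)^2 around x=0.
Expand to order 5: 5 - 2·(x + 2)^2 = -2·x^2 - 8·x - 3 + O(x^6).
The coefficient of x^5 is 0.

Final answer: 0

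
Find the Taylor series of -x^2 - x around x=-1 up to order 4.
(x + 1) - (x + 1)^2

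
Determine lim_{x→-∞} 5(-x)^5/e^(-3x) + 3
The quotient is an ∞/∞ indeterminate form as x → -∞.
Compare growth rates of the dominant terms (exponentials ≫ polynomials ≫ logarithms), or apply L'Hôpital's rule; the quotient → 0.
Adding the constant: 0 + 3 = 3. Limit = 3.

Final answer: 3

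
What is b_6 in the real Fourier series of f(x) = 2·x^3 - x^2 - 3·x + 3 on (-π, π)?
b_6 = (1/π) ∫_{-π}^{π} f(x)·sin(6x) dx.
Evaluate the integral (use parity and integration by parts as needed): b_6 = 10/9 - 2·π^2/3.

Final answer: 10/9 - 2·π^2/3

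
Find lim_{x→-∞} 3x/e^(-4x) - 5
The quotient is an ∞/∞ indeterminate form as x → -∞.
Compare growth rates of the dominant terms (exponentials ≫ polynomials ≫ logarithms), or apply L'Hôpital's rule; the quotient → 0.
Adding the constant: 0 - 5 = -5. Limit = -5.

Final answer: -5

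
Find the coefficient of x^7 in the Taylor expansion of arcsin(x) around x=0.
Expand to order 7: arcsin(x) = 5·x^7/112 + 3·x^5/40 + x^3/6 + x + O(x^8).
The coefficient of x^7 is 5/112.

Final answer: 5/112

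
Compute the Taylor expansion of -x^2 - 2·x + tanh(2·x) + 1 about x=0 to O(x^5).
-8·x^3/3 - x^2 + 1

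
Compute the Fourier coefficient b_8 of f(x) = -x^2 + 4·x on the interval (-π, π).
b_8 = (1/π) ∫_{-π}^{π} f(x)·sin(8x) dx.
Evaluate the integral (use parity and integration by parts as needed): b_8 = -1.

Final answer: -1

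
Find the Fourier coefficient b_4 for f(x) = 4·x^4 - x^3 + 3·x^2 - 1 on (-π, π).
b_4 = (1/π) ∫_{-π}^{π} f(x)·sin(4x) dx.
Evaluate the integral (use parity and integration by parts as needed): b_4 = -3/16 + π^2/2.

Final answer: -3/16 + π^2/2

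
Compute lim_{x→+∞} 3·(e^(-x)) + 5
Evaluate the dominant behaviour as x → +∞; each term tends to a finite value or vanishes.
Limit = 5.

Final answer: 5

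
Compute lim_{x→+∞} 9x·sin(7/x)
As x → +∞: let u = 7/x → 0⁺; then 9·x·sin(7/x) = 9·7·sin(u)/u → 9·7·1 = 63.
Limit = 63.

Final answer: 63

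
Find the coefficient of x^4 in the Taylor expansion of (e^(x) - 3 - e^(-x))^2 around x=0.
Expand to order 4: (e^(x) - 3 - e^(-x))^2 = 4·x^4/3 - 2·x^3 + 4·x^2 - 12·x + 9 + O(x^5).
The coefficient of x^4 is 4/3.

Final answer: 4/3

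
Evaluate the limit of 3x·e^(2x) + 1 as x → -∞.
The product is a 0·∞ indeterminate form at x → -∞.
Rewrite the product as 3x / e^(-2x) (an ∞/∞ form) and apply L'Hôpital, or use the standard hierarchy e^(2|x|) ≫ |x| as x → -∞.
The indeterminate product → 0, so the limit = 1.

Final answer: 1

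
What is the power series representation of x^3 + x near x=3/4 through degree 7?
75/64 + 43·(x - 3/4)/16 + 9·(x - 3/4)^2/4 + (x - 3/4)^3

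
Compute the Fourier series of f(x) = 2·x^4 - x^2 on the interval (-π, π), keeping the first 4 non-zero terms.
(100 - 16·π^2)·cos(x) + (-7 + 4·π^2)·cos(2·x) + (44/27 - 16·π^2/9)·cos(3·x) - π^2/3 + 2·π^4/5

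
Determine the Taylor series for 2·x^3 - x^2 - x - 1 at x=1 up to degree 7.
-1 + 3·(x - 1) + 5·(x - 1)^2 + 2·(x - 1)^3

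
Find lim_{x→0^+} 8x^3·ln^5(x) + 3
The product is a 0·∞ indeterminate form at x → 0⁺.
Rewrite the product as 8·ln^5(x) / x^(-3) and apply L'Hôpital, or use the standard hierarchy x^(-3) ≫ |ln x|^5 as x → 0⁺.
The indeterminate product → 0, so the limit = 3.

Final answer: 3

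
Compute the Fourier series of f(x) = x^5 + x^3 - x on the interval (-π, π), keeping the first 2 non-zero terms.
(-38·π^2 + 2·π^4 + 226)·sin(x) + (-π^4 - 5 + 4·π^2)·sin(2·x)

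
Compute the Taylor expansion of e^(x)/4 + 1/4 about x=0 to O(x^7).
x^6/2880 + x^5/480 + x^4/96 + x^3/24 + x^2/8 + x/4 + 1/2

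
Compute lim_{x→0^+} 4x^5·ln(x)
This is a 0·∞ indeterminate form at x → 0⁺.
Rewrite the product as 4·ln(x) / x^(-5) and apply L'Hôpital, or use the standard hierarchy x^(-5) ≫ |ln x| as x → 0⁺.
The indeterminate product → 0, so the limit = 0.

Final answer: 0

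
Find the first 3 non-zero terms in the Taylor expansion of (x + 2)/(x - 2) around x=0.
-x^2/2 - x - 1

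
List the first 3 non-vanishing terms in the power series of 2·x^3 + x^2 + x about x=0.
2·x^3 + x^2 + x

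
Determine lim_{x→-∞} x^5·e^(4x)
This is a 0·∞ indeterminate form at x → -∞.
Rewrite the product as x^5 / e^(-4x) (an ∞/∞ form) and apply L'Hôpital, or use the standard hierarchy e^(4|x|) ≫ |x^5| as x → -∞.
The indeterminate product → 0, so the limit = 0.

Final answer: 0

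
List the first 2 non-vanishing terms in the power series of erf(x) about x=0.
-2·x^3/(3·√(π)) + 2·x/√(π)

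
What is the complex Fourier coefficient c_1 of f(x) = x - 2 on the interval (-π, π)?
Compute the real Fourier coefficients first: a_1 = 0, b_1 = 2.
Then c_1 = (a_1 − i·b_1)/2 = -i.

Final answer: -i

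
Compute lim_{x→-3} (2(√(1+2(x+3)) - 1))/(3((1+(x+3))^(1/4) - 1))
Both numerator and denominator → 0 as x → -3; this is a 0/0 indeterminate form.
Expand each to leading order near x = -3: numerator ~ 2·(x + 3), denominator ~ 3·(x + 3)/4.
The limit of the ratio is 8/3.

Final answer: 8/3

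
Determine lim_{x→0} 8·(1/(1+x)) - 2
Direct substitution at x = 0 gives 6.

Final answer: 6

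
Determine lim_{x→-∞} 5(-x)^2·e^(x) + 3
The product is a 0·∞ indeterminate form at x → -∞.
Rewrite the product as 5(-x)^2 / e^(-x) (an ∞/∞ form) and apply L'Hôpital, or use the standard hierarchy e^(|x|) ≫ |(-x)^2| as x → -∞.
The indeterminate product → 0, so the limit = 3.

Final answer: 3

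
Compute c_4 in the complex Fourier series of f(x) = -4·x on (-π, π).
Compute the real Fourier coefficients first: a_4 = 0, b_4 = 2.
Then c_4 = (a_4 − i·b_4)/2 = -i.

Final answer: -i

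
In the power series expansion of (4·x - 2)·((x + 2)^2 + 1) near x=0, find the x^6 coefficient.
Expand to order 6: (4·x - 2)·((x + 2)^2 + 1) = 4·x^3 + 14·x^2 + 12·x - 10 + O(x^7).
The coefficient of x^6 is 0.

Final answer: 0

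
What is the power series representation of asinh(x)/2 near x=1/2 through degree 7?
asinh(1/2)/2 + √(5)·(x - 1/2)/5 - √(5)·(x - 1/2)^2/25 - 4·√(5)·(x - 1/2)^3/375 + 2·√(5)·(x - 1/2)^4/125 - 16·√(5)·(x - 1/2)^5/3125 - 176·√(5)·(x - 1/2)^6/46875 + 2624·√(5)·(x - 1/2)^7/546875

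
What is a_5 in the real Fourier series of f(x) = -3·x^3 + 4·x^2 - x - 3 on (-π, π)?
a_5 = (1/π) ∫_{-π}^{π} f(x)·cos(5x) dx.
Evaluate the integral (use parity and integration by parts as needed): a_5 = -16/25.

Final answer: -16/25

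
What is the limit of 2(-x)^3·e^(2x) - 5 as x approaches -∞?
The product is a 0·∞ indeterminate form at x → -∞.
Rewrite the product as 2(-x)^3 / e^(-2x) (an ∞/∞ form) and apply L'Hôpital, or use the standard hierarchy e^(2|x|) ≫ |(-x)^3| as x → -∞.
The indeterminate product → 0, so the limit = -5.

Final answer: -5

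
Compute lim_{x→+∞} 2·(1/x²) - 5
Evaluate the dominant behaviour as x → +∞; each term tends to a finite value or vanishes.
Limit = -5.

Final answer: -5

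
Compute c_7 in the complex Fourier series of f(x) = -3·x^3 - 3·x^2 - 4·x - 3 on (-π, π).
Compute the real Fourier coefficients first: a_7 = 12/49, b_7 = -6·π^2/7 - 356/343.
Then c_7 = (a_7 − i·b_7)/2 = 6/49 + 178·i/343 + 3·i·π^2/7.

Final answer: 6/49 + 178·i/343 + 3·i·π^2/7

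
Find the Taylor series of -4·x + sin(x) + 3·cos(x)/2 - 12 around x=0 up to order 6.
-x^6/480 + x^5/120 + x^4/16 - x^3/6 - 3·x^2/4 - 3·x - 21/2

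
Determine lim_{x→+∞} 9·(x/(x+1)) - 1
Evaluate the dominant behaviour as x → +∞; each term tends to a finite value or vanishes.
Limit = 8.

Final answer: 8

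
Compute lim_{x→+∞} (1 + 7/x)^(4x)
As x → +∞: write (1 + 7/x)^(4x) = ((1 + 7/x)^x)^4 → (e^7)^4 = e^28.
Limit = e^(28).

Final answer: e^(28)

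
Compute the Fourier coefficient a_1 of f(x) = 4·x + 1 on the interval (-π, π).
a_1 = (1/π) ∫_{-π}^{π} f(x)·cos(1x) dx.
Evaluate the integral (use parity and integration by parts as needed): a_1 = 0.

Final answer: 0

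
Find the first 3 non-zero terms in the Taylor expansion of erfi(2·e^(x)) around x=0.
18·x^2·e^(4)/√(π) + 4·x·e^(4)/√(π) + erfi(2)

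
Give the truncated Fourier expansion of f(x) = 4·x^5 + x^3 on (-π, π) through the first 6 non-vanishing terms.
(-158·π^2 + 8·π^4 + 948)·sin(x) + (-4·π^4 - 57/2 + 19·π^2)·sin(2·x) + (-142·π^2/27 + 284/81 + 8·π^4/3)·sin(3·x) + (-2·π^4 - 3/4 + 2·π^2)·sin(4·x) + (-22·π^2/25 + 132/625 + 8·π^4/5)·sin(5·x) + (-4·π^4/3 - 11/162 + 11·π^2/27)·sin(6·x)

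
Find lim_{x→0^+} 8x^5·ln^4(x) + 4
The product is a 0·∞ indeterminate form at x → 0⁺.
Rewrite the product as 8·ln^4(x) / x^(-5) and apply L'Hôpital, or use the standard hierarchy x^(-5) ≫ |ln x|^4 as x → 0⁺.
The indeterminate product → 0, so the limit = 4.

Final answer: 4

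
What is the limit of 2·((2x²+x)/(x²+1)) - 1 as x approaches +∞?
Evaluate the dominant behaviour as x → +∞; each term tends to a finite value or vanishes.
Limit = 3.

Final answer: 3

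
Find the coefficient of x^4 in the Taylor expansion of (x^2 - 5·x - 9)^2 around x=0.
Expand to order 4: (x^2 - 5·x - 9)^2 = x^4 - 10·x^3 + 7·x^2 + 90·x + 81 + O(x^5).
The coefficient of x^4 is 1.

Final answer: 1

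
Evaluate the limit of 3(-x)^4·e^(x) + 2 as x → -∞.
The product is a 0·∞ indeterminate form at x → -∞.
Rewrite the product as 3(-x)^4 / e^(-x) (an ∞/∞ form) and apply L'Hôpital, or use the standard hierarchy e^(|x|) ≫ |(-x)^4| as x → -∞.
The indeterminate product → 0, so the limit = 2.

Final answer: 2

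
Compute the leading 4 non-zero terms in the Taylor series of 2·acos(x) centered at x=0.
-3·x^5/20 - x^3/3 - 2·x + π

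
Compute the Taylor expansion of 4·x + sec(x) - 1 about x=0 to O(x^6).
5·x^4/24 + x^2/2 + 4·x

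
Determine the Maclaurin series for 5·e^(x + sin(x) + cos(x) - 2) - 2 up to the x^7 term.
121·x^7·e^(-1)/252 + 5·x^6·e^(-1)/48 - 37·x^5·e^(-1)/24 - 5·x^4·e^(-1)/2 + 5·x^3·e^(-1)/6 + 15·x^2·e^(-1)/2 + 10·x·e^(-1) - 2 + 5·e^(-1)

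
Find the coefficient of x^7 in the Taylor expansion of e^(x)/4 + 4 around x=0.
Expand to order 7: e^(x)/4 + 4 = x^7/20160 + x^6/2880 + x^5/480 + x^4/96 + x^3/24 + x^2/8 + x/4 + 17/4 + O(x^8).
The coefficient of x^7 is 1/20160.

Final answer: 1/20160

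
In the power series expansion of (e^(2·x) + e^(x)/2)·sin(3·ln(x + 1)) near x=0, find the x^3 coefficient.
Expand to order 3: (e^(2·x) + e^(x)/2)·sin(3·ln(x + 1)) = -9·x^3/4 + 21·x^2/4 + 9·x/2 + O(x^4).
The coefficient of x^3 is -9/4.

Final answer: -9/4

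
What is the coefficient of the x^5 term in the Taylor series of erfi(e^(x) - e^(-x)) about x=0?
91/(10·√(π))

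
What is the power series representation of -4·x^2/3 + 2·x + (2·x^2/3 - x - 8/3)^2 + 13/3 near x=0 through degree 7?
4·x^4/9 - 4·x^3/3 - 35·x^2/9 + 22·x/3 + 103/9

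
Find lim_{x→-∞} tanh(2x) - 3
Evaluate the dominant behaviour as x → -∞; each term tends to a finite value or vanishes.
Limit = -4.

Final answer: -4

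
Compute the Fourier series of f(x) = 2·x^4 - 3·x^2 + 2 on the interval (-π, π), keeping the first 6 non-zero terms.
(108 - 16·π^2)·cos(x) + (-9 + 4·π^2)·cos(2·x) + (68/27 - 16·π^2/9)·cos(3·x) + (-9/8 + π^2)·cos(4·x) + (396/625 - 16·π^2/25)·cos(5·x) - π^2 + 2 + 2·π^4/5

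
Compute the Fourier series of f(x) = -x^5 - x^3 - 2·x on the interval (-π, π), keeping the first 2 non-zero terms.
(-232 - 2·π^4 + 38·π^2)·sin(x) + (-4·π^2 + 8 + π^4)·sin(2·x)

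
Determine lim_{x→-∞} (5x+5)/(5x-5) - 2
Evaluate the dominant behaviour as x → -∞; each term tends to a finite value or vanishes.
Limit = -1.

Final answer: -1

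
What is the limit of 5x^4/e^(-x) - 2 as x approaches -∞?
The quotient is an ∞/∞ indeterminate form as x → -∞.
Compare growth rates of the dominant terms (exponentials ≫ polynomials ≫ logarithms), or apply L'Hôpital's rule; the quotient → 0.
Adding the constant: 0 - 2 = -2. Limit = -2.

Final answer: -2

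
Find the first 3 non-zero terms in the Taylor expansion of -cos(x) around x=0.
-x^4/24 + x^2/2 - 1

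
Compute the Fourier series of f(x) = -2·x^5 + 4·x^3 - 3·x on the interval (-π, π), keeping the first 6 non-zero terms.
(-534 - 4·π^4 + 88·π^2)·sin(x) + (-14·π^2 + 24 + 2·π^4)·sin(2·x) + (-4·π^4/3 - 466/81 + 152·π^2/27)·sin(3·x) + (-13·π^2/4 + 87/32 + π^4)·sin(4·x) + (-4·π^4/5 - 1086/625 + 56·π^2/25)·sin(5·x) + (-46·π^2/27 + 104/81 + 2·π^4/3)·sin(6·x)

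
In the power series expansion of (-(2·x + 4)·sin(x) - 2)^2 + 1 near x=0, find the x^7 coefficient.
Expand to order 7: (-(2·x + 4)·sin(x) - 2)^2 + 1 = 223·x^7/315 - 5·x^6/9 - 26·x^5/5 - 8·x^4/3 + 40·x^3/3 + 24·x^2 + 16·x + 5 + O(x^8).
The coefficient of x^7 is 223/315.

Final answer: 223/315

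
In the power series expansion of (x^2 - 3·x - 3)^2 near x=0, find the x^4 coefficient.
Expand to order 4: (x^2 - 3·x - 3)^2 = x^4 - 6·x^3 + 3·x^2 + 18·x + 9 + O(x^5).
The coefficient of x^4 is 1.

Final answer: 1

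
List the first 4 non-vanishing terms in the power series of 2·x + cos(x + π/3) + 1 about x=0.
√(3)·x^3/12 - x^2/4 + x·(2 - √(3)/2) + 3/2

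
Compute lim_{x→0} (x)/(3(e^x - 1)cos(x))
Both numerator and denominator → 0 as x → 0; this is a 0/0 indeterminate form.
Expand each to leading order near x = 0: numerator ~ x, denominator ~ 3·x.
The limit of the ratio is 1/3.

Final answer: 1/3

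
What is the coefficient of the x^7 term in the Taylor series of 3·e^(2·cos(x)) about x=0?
Expand to order 7: 3·e^(2·cos(x)) = -91·x^6·e^(2)/120 + 7·x^4·e^(2)/4 - 3·x^2·e^(2) + 3·e^(2) + O(x^8).
The coefficient of x^7 is 0.

Final answer: 0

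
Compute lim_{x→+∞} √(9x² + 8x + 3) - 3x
As x → +∞: multiply by the conjugate to get (8x+3)/(√(9x²+8x+3)+3x); the denominator ~ 6x, so the limit is 8/6 = 4/3.
Limit = 4/3.

Final answer: 4/3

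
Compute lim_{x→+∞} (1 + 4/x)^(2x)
As x → +∞: write (1 + 4/x)^(2x) = ((1 + 4/x)^x)^2 → (e^4)^2 = e^8.
Limit = e^(8).

Final answer: e^(8)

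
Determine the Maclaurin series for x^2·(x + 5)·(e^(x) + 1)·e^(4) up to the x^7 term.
x^7·e^(4)/12 + 3·x^6·e^(4)/8 + 4·x^5·e^(4)/3 + 7·x^4·e^(4)/2 + 7·x^3·e^(4) + 10·x^2·e^(4)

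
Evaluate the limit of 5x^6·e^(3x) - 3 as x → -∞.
The product is a 0·∞ indeterminate form at x → -∞.
Rewrite the product as 5x^6 / e^(-3x) (an ∞/∞ form) and apply L'Hôpital, or use the standard hierarchy e^(3|x|) ≫ |x^6| as x → -∞.
The indeterminate product → 0, so the limit = -3.

Final answer: -3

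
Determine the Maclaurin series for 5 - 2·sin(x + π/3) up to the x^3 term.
x^3/6 + √(3)·x^2/2 - x - √(3) + 5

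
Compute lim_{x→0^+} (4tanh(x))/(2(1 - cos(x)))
Both numerator and denominator → 0 as x → 0^+; this is a 0/0 indeterminate form.
Expand each to leading order near x = 0: numerator ~ 4·x, denominator ~ x^2.
The limit of the ratio is ∞.

Final answer: ∞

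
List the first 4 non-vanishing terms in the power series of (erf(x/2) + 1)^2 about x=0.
-x^3/(6·√(π)) + x^2/π + 2·x/√(π) + 1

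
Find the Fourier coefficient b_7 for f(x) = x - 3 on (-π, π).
b_7 = (1/π) ∫_{-π}^{π} f(x)·sin(7x) dx.
Evaluate the integral (use parity and integration by parts as needed): b_7 = 2/7.

Final answer: 2/7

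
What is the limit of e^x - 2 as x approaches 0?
Direct substitution at x = 0 gives -1.

Final answer: -1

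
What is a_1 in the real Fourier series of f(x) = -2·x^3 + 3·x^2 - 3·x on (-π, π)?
a_1 = (1/π) ∫_{-π}^{π} f(x)·cos(1x) dx.
Evaluate the integral (use parity and integration by parts as needed): a_1 = -12.

Final answer: -12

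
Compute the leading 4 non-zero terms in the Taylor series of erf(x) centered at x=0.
-x^7/(21·√(π)) + x^5/(5·√(π)) - 2·x^3/(3·√(π)) + 2·x/√(π)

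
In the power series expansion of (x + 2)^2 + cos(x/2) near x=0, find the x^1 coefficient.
Expand to order 1: (x + 2)^2 + cos(x/2) = 4·x + 5 + O(x^2).
The coefficient of x^1 is 4.

Final answer: 4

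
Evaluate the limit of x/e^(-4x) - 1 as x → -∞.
The quotient is an ∞/∞ indeterminate form as x → -∞.
Compare growth rates of the dominant terms (exponentials ≫ polynomials ≫ logarithms), or apply L'Hôpital's rule; the quotient → 0.
Adding the constant: 0 - 1 = -1. Limit = -1.

Final answer: -1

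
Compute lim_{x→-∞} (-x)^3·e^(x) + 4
The product is a 0·∞ indeterminate form at x → -∞.
Rewrite the product as (-x)^3 / e^(-x) (an ∞/∞ form) and apply L'Hôpital, or use the standard hierarchy e^(|x|) ≫ |(-x)^3| as x → -∞.
The indeterminate product → 0, so the limit = 4.

Final answer: 4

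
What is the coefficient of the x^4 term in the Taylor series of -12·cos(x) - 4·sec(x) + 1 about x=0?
Expand to order 4: -12·cos(x) - 4·sec(x) + 1 = -4·x^4/3 + 4·x^2 - 15 + O(x^5).
The coefficient of x^4 is -4/3.

Final answer: -4/3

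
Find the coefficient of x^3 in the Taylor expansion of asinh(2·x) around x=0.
Expand to order 3: asinh(2·x) = -4·x^3/3 + 2·x + O(x^4).
The coefficient of x^3 is -4/3.

Final answer: -4/3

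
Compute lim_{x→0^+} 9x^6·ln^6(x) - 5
The product is a 0·∞ indeterminate form at x → 0⁺.
Rewrite the product as 9·ln^6(x) / x^(-6) and apply L'Hôpital, or use the standard hierarchy x^(-6) ≫ |ln x|^6 as x → 0⁺.
The indeterminate product → 0, so the limit = -5.

Final answer: -5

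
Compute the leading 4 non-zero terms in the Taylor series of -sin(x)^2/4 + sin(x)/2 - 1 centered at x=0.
-x^3/12 - x^2/4 + x/2 - 1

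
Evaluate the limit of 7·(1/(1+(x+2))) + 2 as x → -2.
Direct substitution at x = -2 gives 9.

Final answer: 9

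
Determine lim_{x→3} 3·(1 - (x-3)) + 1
Direct substitution at x = 3 gives 4.

Final answer: 4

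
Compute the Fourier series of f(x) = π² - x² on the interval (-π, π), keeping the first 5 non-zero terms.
4·cos(x) - cos(2·x) + 4·cos(3·x)/9 - cos(4·x)/4 + 2·π^2/3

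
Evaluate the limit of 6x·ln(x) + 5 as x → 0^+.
The product is a 0·∞ indeterminate form at x → 0⁺.
Rewrite the product as 6·ln(x) / x^(-1) and apply L'Hôpital, or use the standard hierarchy x^(-1) ≫ |ln x| as x → 0⁺.
The indeterminate product → 0, so the limit = 5.

Final answer: 5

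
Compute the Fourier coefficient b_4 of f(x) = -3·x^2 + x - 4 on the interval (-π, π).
b_4 = (1/π) ∫_{-π}^{π} f(x)·sin(4x) dx.
Evaluate the integral (use parity and integration by parts as needed): b_4 = -1/2.

Final answer: -1/2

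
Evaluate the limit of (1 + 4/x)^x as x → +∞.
As x → +∞: this is the defining limit (1 + 4/x)^x → e^4.
Limit = e^(4).

Final answer: e^(4)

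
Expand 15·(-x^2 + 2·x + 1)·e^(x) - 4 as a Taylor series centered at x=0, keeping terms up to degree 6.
-17·x^6/48 - 9·x^5/8 - 15·x^4/8 + 5·x^3/2 + 45·x^2/2 + 45·x + 11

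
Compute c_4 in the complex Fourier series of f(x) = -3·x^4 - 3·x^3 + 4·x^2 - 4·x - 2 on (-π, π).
Compute the real Fourier coefficients first: a_4 = 25/16 - 3·π^2/2, b_4 = 23/16 + 3·π^2/2.
Then c_4 = (a_4 − i·b_4)/2 = -3·π^2/4 + 25/32 - 3·i·π^2/4 - 23·i/32.

Final answer: -3·π^2/4 + 25/32 - 3·i·π^2/4 - 23·i/32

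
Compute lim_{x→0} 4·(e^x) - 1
Direct substitution at x = 0 gives 3.

Final answer: 3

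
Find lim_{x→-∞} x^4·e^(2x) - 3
The product is a 0·∞ indeterminate form at x → -∞.
Rewrite the product as x^4 / e^(-2x) (an ∞/∞ form) and apply L'Hôpital, or use the standard hierarchy e^(2|x|) ≫ |x^4| as x → -∞.
The indeterminate product → 0, so the limit = -3.

Final answer: -3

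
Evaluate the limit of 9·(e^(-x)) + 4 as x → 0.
Direct substitution at x = 0 gives 13.

Final answer: 13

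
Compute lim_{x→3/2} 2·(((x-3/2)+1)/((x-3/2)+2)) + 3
Direct substitution at x = 3/2 gives 4.

Final answer: 4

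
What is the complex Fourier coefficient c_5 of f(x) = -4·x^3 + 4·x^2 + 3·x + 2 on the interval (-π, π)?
Compute the real Fourier coefficients first: a_5 = -16/25, b_5 = 198/125 - 8·π^2/5.
Then c_5 = (a_5 − i·b_5)/2 = -8/25 - 99·i/125 + 4·i·π^2/5.

Final answer: -8/25 - 99·i/125 + 4·i·π^2/5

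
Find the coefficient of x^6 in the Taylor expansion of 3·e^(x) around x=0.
Expand to order 6: 3·e^(x) = x^6/240 + x^5/40 + x^4/8 + x^3/2 + 3·x^2/2 + 3·x + 3 + O(x^7).
The coefficient of x^6 is 1/240.

Final answer: 1/240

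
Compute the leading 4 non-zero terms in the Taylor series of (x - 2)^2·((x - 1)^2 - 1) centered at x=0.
x^4 - 6·x^3 + 12·x^2 - 8·x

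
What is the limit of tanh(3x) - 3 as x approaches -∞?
Evaluate the dominant behaviour as x → -∞; each term tends to a finite value or vanishes.
Limit = -4.

Final answer: -4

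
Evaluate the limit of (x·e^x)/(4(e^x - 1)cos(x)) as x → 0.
Both numerator and denominator → 0 as x → 0; this is a 0/0 indeterminate form.
Expand each to leading order near x = 0: numerator ~ x, denominator ~ 4·x.
The limit of the ratio is 1/4.

Final answer: 1/4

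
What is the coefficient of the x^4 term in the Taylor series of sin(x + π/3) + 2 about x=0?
Expand to order 4: sin(x + π/3) + 2 = √(3)·x^4/48 - x^3/12 - √(3)·x^2/4 + x/2 + √(3)/2 + 2 + O(x^5).
The coefficient of x^4 is √(3)/48.

Final answer: √(3)/48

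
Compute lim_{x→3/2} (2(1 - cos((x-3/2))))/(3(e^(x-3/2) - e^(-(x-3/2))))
Both numerator and denominator → 0 as x → 3/2; this is a 0/0 indeterminate form.
Expand each to leading order near x = 3/2: numerator ~ (x - 3/2)^2, denominator ~ 6·(x - 3/2).
The limit of the ratio is 0.

Final answer: 0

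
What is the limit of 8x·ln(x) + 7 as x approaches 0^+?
The product is a 0·∞ indeterminate form at x → 0⁺.
Rewrite the product as 8·ln(x) / x^(-1) and apply L'Hôpital, or use the standard hierarchy x^(-1) ≫ |ln x| as x → 0⁺.
The indeterminate product → 0, so the limit = 7.

Final answer: 7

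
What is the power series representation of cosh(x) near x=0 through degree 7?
x^6/720 + x^4/24 + x^2/2 + 1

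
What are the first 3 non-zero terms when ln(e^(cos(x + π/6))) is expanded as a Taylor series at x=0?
-√(3)·x^2/4 - x/2 + √(3)/2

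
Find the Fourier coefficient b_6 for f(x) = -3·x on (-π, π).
b_6 = (1/π) ∫_{-π}^{π} f(x)·sin(6x) dx.
Evaluate the integral (use parity and integration by parts as needed): b_6 = 1.

Final answer: 1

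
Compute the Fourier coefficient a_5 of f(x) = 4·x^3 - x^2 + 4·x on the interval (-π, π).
a_5 = (1/π) ∫_{-π}^{π} f(x)·cos(5x) dx.
Evaluate the integral (use parity and integration by parts as needed): a_5 = 4/25.

Final answer: 4/25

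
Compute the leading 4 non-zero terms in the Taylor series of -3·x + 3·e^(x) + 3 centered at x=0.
x^4/8 + x^3/2 + 3·x^2/2 + 6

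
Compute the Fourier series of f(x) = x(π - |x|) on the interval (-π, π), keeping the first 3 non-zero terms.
8·sin(x)/π + 8·sin(3·x)/(27·π) + 8·sin(5·x)/(125·π)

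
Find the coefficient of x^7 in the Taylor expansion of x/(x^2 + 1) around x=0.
Expand to order 7: x/(x^2 + 1) = -x^7 + x^5 - x^3 + x + O(x^8).
The coefficient of x^7 is -1.

Final answer: -1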